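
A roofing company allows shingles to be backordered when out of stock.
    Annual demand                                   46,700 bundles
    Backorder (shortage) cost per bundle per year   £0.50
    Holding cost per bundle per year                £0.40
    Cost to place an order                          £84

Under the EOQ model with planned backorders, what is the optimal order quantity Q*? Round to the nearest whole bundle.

5,942 bundles

Q* = √(2DS/H) · √((H + b)/b)
   = √(2 × 46,700 × 84 / 0.4) · √((0.4 + 0.5) / 0.5)
   = 4,428.770 × 1.3416 ≈ 5,941.82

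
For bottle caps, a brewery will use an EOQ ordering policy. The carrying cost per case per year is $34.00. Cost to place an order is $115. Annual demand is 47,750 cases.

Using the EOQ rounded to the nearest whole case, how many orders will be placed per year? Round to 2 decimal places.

84.07 orders per year

Optimal lot size Q* = (2 × 47,750 × $115 / $34)^½ ≈ 568.34 → Q = 568
Orders per year = D/Q = 47,750 / 568 = 84.067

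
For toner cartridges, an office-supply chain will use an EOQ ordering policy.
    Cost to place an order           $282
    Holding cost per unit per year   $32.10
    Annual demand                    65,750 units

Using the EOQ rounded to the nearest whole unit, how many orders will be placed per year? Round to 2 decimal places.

61.16 orders per year

Q* = √(2·D·S / H) = √(2·65,750·282 / 32.1) = √1,155,233.6 ≈ 1,074.82 → Q = 1,075
N = D/Q = 65,750/1,075 ≈ 61.163 orders/yr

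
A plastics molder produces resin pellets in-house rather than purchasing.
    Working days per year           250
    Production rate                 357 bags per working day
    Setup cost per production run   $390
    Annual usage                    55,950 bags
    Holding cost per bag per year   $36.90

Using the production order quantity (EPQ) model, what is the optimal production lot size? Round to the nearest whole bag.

Daily demand d = 55,950/250 = 223.800; p = 357; 1 − d/p = 0.37311
EPQ = √(2DS / (H(1 − d/p)))
    = √(2 × 55,950 × 390 / (36.9 × 0.37311)) ≈ 1,780.39

1,780 bags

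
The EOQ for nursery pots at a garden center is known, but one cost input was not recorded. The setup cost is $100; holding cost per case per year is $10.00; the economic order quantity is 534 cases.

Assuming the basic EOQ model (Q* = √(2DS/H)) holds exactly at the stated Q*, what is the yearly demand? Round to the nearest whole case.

14,258 cases per year

EOQ relation: Q² = 2DS/H, so rearrange for the unknown.
D = Q²H / (2S) = 534² × 10 / (2 × 100) = 14,257.80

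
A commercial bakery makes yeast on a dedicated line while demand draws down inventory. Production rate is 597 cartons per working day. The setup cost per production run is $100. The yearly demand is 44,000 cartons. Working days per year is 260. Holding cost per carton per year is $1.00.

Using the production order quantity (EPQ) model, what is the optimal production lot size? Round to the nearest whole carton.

d = 44,000/260 = 169.2308 cartons/day;  effective holding cost H(1 − d/p) = 1·(1 − 169.2308/597) = 0.71653
Q* = √(2DS / H_eff) = √(2·44,000·100 / 0.71653) ≈ 3,504.48

3,504 cartons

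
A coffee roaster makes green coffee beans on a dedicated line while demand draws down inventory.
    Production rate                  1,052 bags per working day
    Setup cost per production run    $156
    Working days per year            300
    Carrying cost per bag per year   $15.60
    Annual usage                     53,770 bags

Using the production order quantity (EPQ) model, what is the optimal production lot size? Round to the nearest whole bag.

Daily demand d = 53,770/300 = 179.233; p = 1052; 1 − d/p = 0.82963
EPQ = √(2DS / (H(1 − d/p)))
    = √(2 × 53,770 × 156 / (15.6 × 0.82963)) ≈ 1,138.53

1,139 bags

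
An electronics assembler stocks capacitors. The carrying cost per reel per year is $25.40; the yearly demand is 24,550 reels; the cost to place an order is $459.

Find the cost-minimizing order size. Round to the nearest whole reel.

942 reels

Q* = √(2·D·S / H) = √(2·24,550·459 / 25.4) = √887,279.5 ≈ 941.96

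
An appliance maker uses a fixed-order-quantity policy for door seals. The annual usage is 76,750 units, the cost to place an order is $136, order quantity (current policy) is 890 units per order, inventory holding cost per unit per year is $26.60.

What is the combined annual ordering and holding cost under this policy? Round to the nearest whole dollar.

Annual ordering cost = (D/Q)·S = (76,750/890) × 136 = $11,728.09
Annual holding cost  = (Q/2)·H = (890/2) × 26.6 = $11,837.00
Total = $11,728.09 + $11,837.00 = $23,565.09

$23,565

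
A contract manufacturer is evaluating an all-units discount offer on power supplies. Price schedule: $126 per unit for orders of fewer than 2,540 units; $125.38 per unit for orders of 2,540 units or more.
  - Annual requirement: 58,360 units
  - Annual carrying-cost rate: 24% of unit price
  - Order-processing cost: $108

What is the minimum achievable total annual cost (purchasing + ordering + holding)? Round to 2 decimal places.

$7,357,874.07

H₁ = 24%×$126 = $30.2400;  H₂ = 24%×$125.38 = $30.0912
EOQ₁ = √(2×58,360×108/30.2400) = 645.64  (< 2,540, feasible at tier 1)
EOQ₂ = √(2×58,360×108/30.0912) = 647.24  (< 2,540 → use Q = 2,540 at tier-2 price)
TC(tier 1 (EOQ₁), Q≈645.6) = $7,372,884.30
TC(tier 2, Q≈2,540.0) = $7,357,874.07
Minimum at tier 2: $7,357,874.07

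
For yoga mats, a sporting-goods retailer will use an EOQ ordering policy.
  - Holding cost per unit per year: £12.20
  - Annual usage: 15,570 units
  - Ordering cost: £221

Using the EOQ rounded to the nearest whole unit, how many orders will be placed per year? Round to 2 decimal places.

Optimal lot size Q* = (2 × 15,570 × £221 / £12.2)^½ ≈ 751.06 → Q = 751
N = D/Q = 15,570/751 ≈ 20.732 orders/yr

20.73 orders per year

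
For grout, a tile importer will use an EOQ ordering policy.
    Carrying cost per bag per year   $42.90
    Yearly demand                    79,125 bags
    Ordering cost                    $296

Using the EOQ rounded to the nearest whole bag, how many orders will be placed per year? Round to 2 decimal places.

EOQ = √(2DS/H) = √(2 × 79,125 × 296 / 42.9)
    = √(1,091,888.11) ≈ 1,044.93 → Q = 1,045
N = D/Q = 79,125/1,045 ≈ 75.718 orders/yr

75.72 orders per year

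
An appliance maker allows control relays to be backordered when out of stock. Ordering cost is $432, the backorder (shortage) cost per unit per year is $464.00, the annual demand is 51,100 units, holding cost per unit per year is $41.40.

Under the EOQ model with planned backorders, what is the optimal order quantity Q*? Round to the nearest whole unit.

Q* = √(2DS/H) · √((H + b)/b)
   = √(2 × 51,100 × 432 / 41.4) · √((41.4 + 464) / 464)
   = 1,032.683 × 1.0437 ≈ 1,077.77

1,078 units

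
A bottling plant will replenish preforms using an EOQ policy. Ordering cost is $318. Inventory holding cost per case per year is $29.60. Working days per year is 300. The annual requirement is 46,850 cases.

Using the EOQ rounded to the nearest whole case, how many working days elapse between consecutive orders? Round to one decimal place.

6.4 days

Optimal lot size Q* = (2 × 46,850 × $318 / $29.6)^½ ≈ 1,003.32 → Q = 1,003 cases
T = Q/D × 300 days = 1,003/46,850 × 300 = 6.423 days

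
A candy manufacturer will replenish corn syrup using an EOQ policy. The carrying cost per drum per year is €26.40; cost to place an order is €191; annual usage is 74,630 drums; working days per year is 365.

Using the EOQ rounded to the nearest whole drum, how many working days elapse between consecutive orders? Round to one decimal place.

EOQ = √(2DS/H) = √(2 × 74,630 × 191 / 26.4)
    = √(1,079,873.48) ≈ 1,039.17 → Q = 1,039 drums
T = Q/D × 365 days = 1,039/74,630 × 365 = 5.082 days

5.1 days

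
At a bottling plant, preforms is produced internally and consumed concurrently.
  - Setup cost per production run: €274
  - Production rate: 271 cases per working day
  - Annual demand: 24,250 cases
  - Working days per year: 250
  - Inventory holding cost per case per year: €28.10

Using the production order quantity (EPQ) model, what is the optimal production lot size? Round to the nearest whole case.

858 cases

Daily demand d = 24,250/250 = 97.000; p = 271; 1 − d/p = 0.64207
EPQ = √(2DS / (H(1 − d/p)))
    = √(2 × 24,250 × 274 / (28.1 × 0.64207)) ≈ 858.23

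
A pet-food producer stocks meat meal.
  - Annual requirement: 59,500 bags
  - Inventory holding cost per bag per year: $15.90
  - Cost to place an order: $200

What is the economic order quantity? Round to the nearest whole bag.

Q* = √(2·D·S / H) = √(2·59,500·200 / 15.9) = √1,496,855.3 ≈ 1,223.46

1,223 bags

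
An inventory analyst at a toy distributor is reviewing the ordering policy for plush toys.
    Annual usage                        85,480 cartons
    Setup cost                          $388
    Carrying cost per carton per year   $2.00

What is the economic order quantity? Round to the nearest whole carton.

5,759 cartons

2DS/H = 2·85,480·388/2 = 33,166,240.00
EOQ = √33,166,240.00 ≈ 5,759.01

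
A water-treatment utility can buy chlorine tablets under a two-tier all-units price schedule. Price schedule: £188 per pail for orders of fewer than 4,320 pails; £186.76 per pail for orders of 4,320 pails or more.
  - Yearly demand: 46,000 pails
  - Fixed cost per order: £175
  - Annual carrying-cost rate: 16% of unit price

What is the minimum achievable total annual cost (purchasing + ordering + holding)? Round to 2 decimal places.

H₁ = 16%×£188 = £30.0800;  H₂ = 16%×£186.76 = £29.8816
EOQ₁ = √(2×46,000×175/30.0800) = 731.60  (< 4,320, feasible at tier 1)
EOQ₂ = √(2×46,000×175/29.8816) = 734.03  (< 4,320 → use Q = 4,320 at tier-2 price)
TC(tier 1 (EOQ₁), Q≈731.6) = £8,670,006.54
TC(tier 2, Q≈4,320.0) = £8,657,367.68
Minimum at tier 2: £8,657,367.68

£8,657,367.68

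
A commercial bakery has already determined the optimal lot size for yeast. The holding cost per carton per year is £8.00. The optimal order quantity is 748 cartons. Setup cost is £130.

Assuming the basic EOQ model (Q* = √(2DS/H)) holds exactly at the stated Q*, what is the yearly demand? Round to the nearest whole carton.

17,216 cartons per year

From Q* = √(2DS/H) ⇒ Q*² = 2DS/H.
D = Q²H / (2S) = 748² × 8 / (2 × 130) = 17,215.51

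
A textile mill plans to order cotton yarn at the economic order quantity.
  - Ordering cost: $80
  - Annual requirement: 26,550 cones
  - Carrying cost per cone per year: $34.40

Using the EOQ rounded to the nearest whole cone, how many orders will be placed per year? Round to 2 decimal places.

EOQ = √(2DS/H) = √(2 × 26,550 × 80 / 34.4)
    = √(123,488.37) ≈ 351.41 → Q = 351
Orders per year = D/Q = 26,550 / 351 = 75.641

75.64 orders per year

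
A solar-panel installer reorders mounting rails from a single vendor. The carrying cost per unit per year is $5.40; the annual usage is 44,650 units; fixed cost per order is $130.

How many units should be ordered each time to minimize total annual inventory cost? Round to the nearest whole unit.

1,466 units

Optimal lot size Q* = (2 × 44,650 × $130 / $5.4)^½ ≈ 1,466.22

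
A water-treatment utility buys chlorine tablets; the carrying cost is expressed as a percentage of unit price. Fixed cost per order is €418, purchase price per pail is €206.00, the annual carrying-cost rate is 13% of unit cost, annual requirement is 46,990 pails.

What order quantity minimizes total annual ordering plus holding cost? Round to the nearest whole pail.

Holding cost per pail per year: H = 13% × €206 = €26.7800
2DS/H = 2·46,990·418/26.78 = 1,466,902.17
EOQ = √1,466,902.17 ≈ 1,211.16

1,211 pails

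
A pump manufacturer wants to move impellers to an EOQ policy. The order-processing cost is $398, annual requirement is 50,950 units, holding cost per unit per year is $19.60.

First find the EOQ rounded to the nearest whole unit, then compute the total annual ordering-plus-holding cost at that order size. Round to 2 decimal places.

2DS/H = 2·50,950·398/19.6 = 2,069,193.88
EOQ = √2,069,193.88 ≈ 1,438.47 → Q = 1,438 units
Ordering: D/Q × S = 50,950/1,438 × $398 = $14,101.60
Holding:  Q/2 × H = 1,438/2 × $19.6 = $14,092.40
Total = $14,101.60 + $14,092.40 = $28,194.00

$28,194.00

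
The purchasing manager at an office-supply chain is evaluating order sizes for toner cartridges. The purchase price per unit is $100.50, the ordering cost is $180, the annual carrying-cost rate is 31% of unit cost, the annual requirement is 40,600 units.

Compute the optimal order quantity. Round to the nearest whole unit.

685 units

H = i·C = 0.31 × $100.5 = $31.1550 per unit-year
2DS/H = 2·40,600·180/31.155 = 469,138.18
EOQ = √469,138.18 ≈ 684.94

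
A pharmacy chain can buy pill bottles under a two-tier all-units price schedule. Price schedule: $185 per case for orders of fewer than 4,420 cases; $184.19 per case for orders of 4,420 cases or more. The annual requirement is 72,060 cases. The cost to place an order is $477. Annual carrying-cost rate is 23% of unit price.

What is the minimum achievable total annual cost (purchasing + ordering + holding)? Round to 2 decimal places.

$13,374,131.79

H₁ = 23%×$185 = $42.5500;  H₂ = 23%×$184.19 = $42.3637
EOQ₁ = √(2×72,060×477/42.5500) = 1,271.08  (< 4,420, feasible at tier 1)
EOQ₂ = √(2×72,060×477/42.3637) = 1,273.87  (< 4,420 → use Q = 4,420 at tier-2 price)
TC(tier 1 (EOQ₁), Q≈1,271.1) = $13,385,184.29
TC(tier 2, Q≈4,420.0) = $13,374,131.79
Minimum at tier 2: $13,374,131.79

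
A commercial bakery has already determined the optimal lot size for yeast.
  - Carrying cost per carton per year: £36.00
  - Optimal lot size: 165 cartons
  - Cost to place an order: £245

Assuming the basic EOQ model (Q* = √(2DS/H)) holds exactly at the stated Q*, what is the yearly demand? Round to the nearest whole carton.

2,000 cartons per year

From Q* = √(2DS/H) ⇒ Q*² = 2DS/H.
D = Q²H / (2S) = 165² × 36 / (2 × 245) = 2,000.20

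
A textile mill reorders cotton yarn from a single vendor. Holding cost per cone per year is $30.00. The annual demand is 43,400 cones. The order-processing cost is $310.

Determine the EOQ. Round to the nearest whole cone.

947 cones

2DS/H = 2·43,400·310/30 = 896,933.33
EOQ = √896,933.33 ≈ 947.07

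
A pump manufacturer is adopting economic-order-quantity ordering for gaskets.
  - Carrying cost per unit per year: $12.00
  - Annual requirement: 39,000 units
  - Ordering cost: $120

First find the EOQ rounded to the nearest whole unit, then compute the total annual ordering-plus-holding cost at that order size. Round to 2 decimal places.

$10,598.11

EOQ = √(2DS/H) = √(2 × 39,000 × 120 / 12)
    = √(780,000.00) ≈ 883.18 → Q = 883 units
Annual ordering cost = (D/Q)·S = (39,000/883) × 120 = $5,300.11
Annual holding cost  = (Q/2)·H = (883/2) × 12 = $5,298.00
Total = $5,300.11 + $5,298.00 = $10,598.11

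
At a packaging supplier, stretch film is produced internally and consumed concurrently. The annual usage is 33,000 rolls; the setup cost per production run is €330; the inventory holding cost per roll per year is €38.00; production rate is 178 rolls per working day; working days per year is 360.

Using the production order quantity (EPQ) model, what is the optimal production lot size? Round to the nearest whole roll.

Daily demand d = 33,000/360 = 91.667; p = 178; 1 − d/p = 0.48502
EPQ = √(2DS / (H(1 − d/p)))
    = √(2 × 33,000 × 330 / (38 × 0.48502)) ≈ 1,087.07

1,087 rolls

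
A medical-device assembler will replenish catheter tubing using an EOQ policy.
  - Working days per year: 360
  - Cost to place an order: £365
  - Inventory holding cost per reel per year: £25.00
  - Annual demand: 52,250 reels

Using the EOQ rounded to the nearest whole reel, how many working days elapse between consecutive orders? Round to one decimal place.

Q* = √(2·D·S / H) = √(2·52,250·365 / 25) = √1,525,700.0 ≈ 1,235.19 → Q = 1,235 reels
T = Q/D × 360 days = 1,235/52,250 × 360 = 8.509 days

8.5 days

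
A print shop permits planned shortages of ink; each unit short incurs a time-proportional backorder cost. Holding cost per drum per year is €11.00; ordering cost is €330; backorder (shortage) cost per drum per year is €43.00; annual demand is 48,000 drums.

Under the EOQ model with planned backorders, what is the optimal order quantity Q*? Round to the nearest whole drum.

Basic EOQ = √(2·48,000·330/11) = 1,697.056
Backorder adjustment √((H+b)/b) = √((11+43)/43) = 1.1206
Q* = 1,697.056 × 1.1206 ≈ 1,901.77

1,902 drums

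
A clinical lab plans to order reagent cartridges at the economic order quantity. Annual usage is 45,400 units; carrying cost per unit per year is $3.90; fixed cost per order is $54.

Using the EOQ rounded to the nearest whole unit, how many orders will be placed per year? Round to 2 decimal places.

40.50 orders per year

2DS/H = 2·45,400·54/3.9 = 1,257,230.77
EOQ = √1,257,230.77 ≈ 1,121.26 → Q = 1,121
N = D/Q = 45,400/1,121 ≈ 40.500 orders/yr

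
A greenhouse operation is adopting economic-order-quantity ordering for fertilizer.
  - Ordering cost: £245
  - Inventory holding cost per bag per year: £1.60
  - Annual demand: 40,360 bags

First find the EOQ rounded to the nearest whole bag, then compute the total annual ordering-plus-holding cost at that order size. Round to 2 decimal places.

£5,625.14

2DS/H = 2·40,360·245/1.6 = 12,360,250.00
EOQ = √12,360,250.00 ≈ 3,515.71 → Q = 3,516 bags
Annual ordering cost = (D/Q)·S = (40,360/3,516) × 245 = £2,812.34
Annual holding cost  = (Q/2)·H = (3,516/2) × 1.6 = £2,812.80
Total = £2,812.34 + £2,812.80 = £5,625.14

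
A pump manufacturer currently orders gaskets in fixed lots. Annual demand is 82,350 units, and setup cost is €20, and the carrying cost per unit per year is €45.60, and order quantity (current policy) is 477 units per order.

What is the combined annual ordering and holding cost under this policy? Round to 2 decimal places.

Ordering: D/Q × S = 82,350/477 × €20 = €3,452.83
Holding:  Q/2 × H = 477/2 × €45.6 = €10,875.60
Total = €3,452.83 + €10,875.60 = €14,328.43

€14,328.43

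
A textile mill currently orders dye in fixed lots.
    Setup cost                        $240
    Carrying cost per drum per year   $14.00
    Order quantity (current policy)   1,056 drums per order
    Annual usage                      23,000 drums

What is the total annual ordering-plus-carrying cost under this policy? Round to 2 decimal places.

$12,619.27

Orders/yr = 23,000/1,056 = 21.780; ordering cost = 21.780 × $240 = $5,227.27
Average inventory = 1,056/2 = 528; holding cost = 528 × $14 = $7,392.00
Total = $5,227.27 + $7,392.00 = $12,619.27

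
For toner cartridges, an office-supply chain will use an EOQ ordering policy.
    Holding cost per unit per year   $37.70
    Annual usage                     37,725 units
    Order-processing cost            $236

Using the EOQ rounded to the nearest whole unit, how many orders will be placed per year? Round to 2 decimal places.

54.91 orders per year

EOQ = √(2DS/H) = √(2 × 37,725 × 236 / 37.7)
    = √(472,313.00) ≈ 687.25 → Q = 687
Orders per year = D/Q = 37,725 / 687 = 54.913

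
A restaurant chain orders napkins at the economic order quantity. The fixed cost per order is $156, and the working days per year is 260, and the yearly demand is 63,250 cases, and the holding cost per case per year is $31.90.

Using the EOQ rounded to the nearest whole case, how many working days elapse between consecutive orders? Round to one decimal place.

EOQ = √(2DS/H) = √(2 × 63,250 × 156 / 31.9)
    = √(618,620.69) ≈ 786.52 → Q = 787 cases
T = Q/D × 260 days = 787/63,250 × 260 = 3.235 days

3.2 days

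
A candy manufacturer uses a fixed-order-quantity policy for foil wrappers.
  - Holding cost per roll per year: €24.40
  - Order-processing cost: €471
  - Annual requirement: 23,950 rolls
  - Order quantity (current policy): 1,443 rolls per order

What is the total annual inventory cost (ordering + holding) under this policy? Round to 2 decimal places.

€25,421.96

Annual ordering cost = (D/Q)·S = (23,950/1,443) × 471 = €7,817.36
Annual holding cost  = (Q/2)·H = (1,443/2) × 24.4 = €17,604.60
Total = €7,817.36 + €17,604.60 = €25,421.96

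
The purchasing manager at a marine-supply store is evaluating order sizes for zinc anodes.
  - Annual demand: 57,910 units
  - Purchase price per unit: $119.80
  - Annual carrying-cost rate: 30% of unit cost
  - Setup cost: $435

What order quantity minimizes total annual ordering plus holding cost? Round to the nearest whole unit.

Carrying cost H = $119.8 × 30% = $35.9400/unit/yr
2DS/H = 2·57,910·435/35.94 = 1,401,828.05
EOQ = √1,401,828.05 ≈ 1,183.99

1,184 units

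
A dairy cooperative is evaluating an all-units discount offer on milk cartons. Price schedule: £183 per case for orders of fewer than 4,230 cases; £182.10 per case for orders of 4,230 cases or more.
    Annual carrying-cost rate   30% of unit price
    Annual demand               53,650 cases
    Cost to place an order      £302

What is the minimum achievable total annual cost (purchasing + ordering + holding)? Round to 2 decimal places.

H₁ = 30%×£183 = £54.9000;  H₂ = 30%×£182.10 = £54.6300
EOQ₁ = √(2×53,650×302/54.9000) = 768.28  (< 4,230, feasible at tier 1)
EOQ₂ = √(2×53,650×302/54.6300) = 770.17  (< 4,230 → use Q = 4,230 at tier-2 price)
TC(tier 1 (EOQ₁), Q≈768.3) = £9,860,128.34
TC(tier 2, Q≈4,230.0) = £9,889,037.78
Minimum at tier 1 (EOQ₁): £9,860,128.34

£9,860,128.34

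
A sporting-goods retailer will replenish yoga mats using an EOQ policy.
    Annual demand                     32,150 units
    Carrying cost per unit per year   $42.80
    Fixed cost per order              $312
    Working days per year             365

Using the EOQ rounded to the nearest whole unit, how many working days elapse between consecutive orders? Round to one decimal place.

7.8 days

EOQ = √(2DS/H) = √(2 × 32,150 × 312 / 42.8)
    = √(468,728.97) ≈ 684.64 → Q = 685 units
T = Q/D × 365 days = 685/32,150 × 365 = 7.777 days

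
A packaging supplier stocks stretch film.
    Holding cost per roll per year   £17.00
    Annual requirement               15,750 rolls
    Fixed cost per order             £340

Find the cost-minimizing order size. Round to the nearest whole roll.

794 rolls

Optimal lot size Q* = (2 × 15,750 × £340 / £17)^½ ≈ 793.73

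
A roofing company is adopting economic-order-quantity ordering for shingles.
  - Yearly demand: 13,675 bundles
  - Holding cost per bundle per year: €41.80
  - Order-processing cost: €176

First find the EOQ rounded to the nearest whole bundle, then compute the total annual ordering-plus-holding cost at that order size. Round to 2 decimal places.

2DS/H = 2·13,675·176/41.8 = 115,157.89
EOQ = √115,157.89 ≈ 339.35 → Q = 339 bundles
Annual ordering cost = (D/Q)·S = (13,675/339) × 176 = €7,099.71
Annual holding cost  = (Q/2)·H = (339/2) × 41.8 = €7,085.10
Total = €7,099.71 + €7,085.10 = €14,184.81

€14,184.81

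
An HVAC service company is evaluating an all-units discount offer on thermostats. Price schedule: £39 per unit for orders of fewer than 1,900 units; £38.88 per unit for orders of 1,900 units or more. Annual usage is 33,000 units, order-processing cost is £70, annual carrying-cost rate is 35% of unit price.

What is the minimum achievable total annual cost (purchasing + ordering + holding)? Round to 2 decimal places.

£1,294,941.22

H₁ = 35%×£39 = £13.6500;  H₂ = 35%×£38.88 = £13.6080
EOQ₁ = √(2×33,000×70/13.6500) = 581.77  (< 1,900, feasible at tier 1)
EOQ₂ = √(2×33,000×70/13.6080) = 582.67  (< 1,900 → use Q = 1,900 at tier-2 price)
TC(tier 1 (EOQ₁), Q≈581.8) = £1,294,941.22
TC(tier 2, Q≈1,900.0) = £1,297,183.39
Minimum at tier 1 (EOQ₁): £1,294,941.22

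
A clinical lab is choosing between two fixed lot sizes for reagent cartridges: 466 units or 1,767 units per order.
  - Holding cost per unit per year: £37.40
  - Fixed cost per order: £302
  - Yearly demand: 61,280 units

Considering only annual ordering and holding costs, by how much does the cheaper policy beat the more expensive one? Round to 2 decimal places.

£4,911.51

TC(Q) = (D/Q)S + (Q/2)H
TC(466) = (61,280/466)×302 + (466/2)×37.4 = £48,427.85
TC(1,767) = (61,280/1,767)×302 + (1,767/2)×37.4 = £43,516.34
Cheaper: Q = 1,767.  Difference = £4,911.51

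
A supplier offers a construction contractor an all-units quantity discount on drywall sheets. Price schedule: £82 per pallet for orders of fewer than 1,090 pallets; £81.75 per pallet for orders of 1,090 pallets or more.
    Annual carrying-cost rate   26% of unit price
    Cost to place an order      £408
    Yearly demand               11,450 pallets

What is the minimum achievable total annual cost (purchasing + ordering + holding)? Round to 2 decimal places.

£951,907.35

H₁ = 26%×£82 = £21.3200;  H₂ = 26%×£81.75 = £21.2550
EOQ₁ = √(2×11,450×408/21.3200) = 661.99  (< 1,090, feasible at tier 1)
EOQ₂ = √(2×11,450×408/21.2550) = 663.01  (< 1,090 → use Q = 1,090 at tier-2 price)
TC(tier 1 (EOQ₁), Q≈662.0) = £953,013.72
TC(tier 2, Q≈1,090.0) = £951,907.35
Minimum at tier 2: £951,907.35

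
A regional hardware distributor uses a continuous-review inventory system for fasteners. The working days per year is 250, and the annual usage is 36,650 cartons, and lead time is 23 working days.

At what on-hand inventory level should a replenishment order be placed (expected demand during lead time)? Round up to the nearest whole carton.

Daily demand d = 36,650 / 250 = 146.600 cartons/day
Demand during lead time = 146.600 × 23 = 3,371.80
Reorder point = 3,371.80 → round up

3,372 cartons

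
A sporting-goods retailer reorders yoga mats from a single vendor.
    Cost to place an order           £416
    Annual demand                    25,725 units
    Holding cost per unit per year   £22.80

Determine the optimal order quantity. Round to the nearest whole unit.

969 units

Q* = √(2·D·S / H) = √(2·25,725·416 / 22.8) = √938,736.8 ≈ 968.88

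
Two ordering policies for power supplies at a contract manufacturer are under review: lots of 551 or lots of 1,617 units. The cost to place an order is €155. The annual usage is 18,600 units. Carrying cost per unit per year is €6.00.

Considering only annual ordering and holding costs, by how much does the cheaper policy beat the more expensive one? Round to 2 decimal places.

For each Q, cost = (D/Q)·S + (Q/2)·H.
TC(551) = (18,600/551)×155 + (551/2)×6 = €6,885.30
TC(1,617) = (18,600/1,617)×155 + (1,617/2)×6 = €6,633.93
Cheaper: Q = 1,617.  Difference = €251.37

€251.37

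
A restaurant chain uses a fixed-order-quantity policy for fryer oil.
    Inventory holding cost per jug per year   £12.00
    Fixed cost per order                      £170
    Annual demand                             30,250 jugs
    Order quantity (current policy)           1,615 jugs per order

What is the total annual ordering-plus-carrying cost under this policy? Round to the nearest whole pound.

Orders/yr = 30,250/1,615 = 18.731; ordering cost = 18.731 × £170 = £3,184.21
Average inventory = 1,615/2 = 807.5; holding cost = 807.5 × £12 = £9,690.00
Total = £3,184.21 + £9,690.00 = £12,874.21

£12,874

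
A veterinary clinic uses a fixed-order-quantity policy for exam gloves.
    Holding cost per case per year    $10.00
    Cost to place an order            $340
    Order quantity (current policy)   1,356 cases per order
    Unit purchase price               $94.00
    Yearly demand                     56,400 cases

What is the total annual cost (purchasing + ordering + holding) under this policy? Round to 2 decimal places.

Ordering: D/Q × S = 56,400/1,356 × $340 = $14,141.59
Holding:  Q/2 × H = 1,356/2 × $10 = $6,780.00
Purchase cost = D·C = 56,400 × 94 = $5,301,600.00
Total = $14,141.59 + $6,780.00 + $5,301,600.00 = $5,322,521.59

$5,322,521.59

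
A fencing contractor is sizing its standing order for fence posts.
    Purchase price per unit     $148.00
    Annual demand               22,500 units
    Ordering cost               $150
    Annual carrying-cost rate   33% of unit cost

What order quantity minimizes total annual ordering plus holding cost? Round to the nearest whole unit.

Holding cost per unit per year: H = 33% × $148 = $48.8400
EOQ = √(2DS/H) = √(2 × 22,500 × 150 / 48.84)
    = √(138,206.39) ≈ 371.76

372 units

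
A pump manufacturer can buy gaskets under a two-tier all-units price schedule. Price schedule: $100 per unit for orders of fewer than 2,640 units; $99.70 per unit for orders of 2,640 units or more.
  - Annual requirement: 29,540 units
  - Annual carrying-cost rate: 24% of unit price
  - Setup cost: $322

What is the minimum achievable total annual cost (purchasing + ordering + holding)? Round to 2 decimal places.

H₁ = 24%×$100 = $24.0000;  H₂ = 24%×$99.70 = $23.9280
EOQ₁ = √(2×29,540×322/24.0000) = 890.31  (< 2,640, feasible at tier 1)
EOQ₂ = √(2×29,540×322/23.9280) = 891.65  (< 2,640 → use Q = 2,640 at tier-2 price)
TC(tier 1 (EOQ₁), Q≈890.3) = $2,975,367.50
TC(tier 2, Q≈2,640.0) = $2,980,325.94
Minimum at tier 1 (EOQ₁): $2,975,367.50

$2,975,367.50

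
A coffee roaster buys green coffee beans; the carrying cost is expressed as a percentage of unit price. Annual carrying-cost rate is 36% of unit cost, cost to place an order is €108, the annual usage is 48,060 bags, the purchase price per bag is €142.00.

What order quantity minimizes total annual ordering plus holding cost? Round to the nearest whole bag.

451 bags

H = i·C = 0.36 × €142 = €51.1200 per bag-year
EOQ = √(2DS/H) = √(2 × 48,060 × 108 / 51.12)
    = √(203,070.42) ≈ 450.63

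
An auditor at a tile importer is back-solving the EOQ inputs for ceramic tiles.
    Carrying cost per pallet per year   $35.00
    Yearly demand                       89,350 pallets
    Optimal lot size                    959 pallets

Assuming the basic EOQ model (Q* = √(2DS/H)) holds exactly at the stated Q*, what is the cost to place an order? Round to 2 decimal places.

$180.13

From Q* = √(2DS/H) ⇒ Q*² = 2DS/H.
S = Q²H / (2D) = 959² × 35 / (2 × 89,350) = 180.1278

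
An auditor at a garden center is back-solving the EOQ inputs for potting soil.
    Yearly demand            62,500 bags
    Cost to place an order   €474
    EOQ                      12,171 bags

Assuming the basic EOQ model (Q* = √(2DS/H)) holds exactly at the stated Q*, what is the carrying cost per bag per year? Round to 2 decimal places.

Since Q* = (2DS/H)^½, squaring gives Q*²·H = 2DS.
H = 2DS / Q² = 2 × 62,500 × 474 / 12,171² = 0.4000

€0.40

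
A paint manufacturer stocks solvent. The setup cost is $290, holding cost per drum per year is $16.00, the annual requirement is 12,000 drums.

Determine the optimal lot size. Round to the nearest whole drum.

EOQ = √(2DS/H) = √(2 × 12,000 × 290 / 16)
    = √(435,000.00) ≈ 659.55

660 drums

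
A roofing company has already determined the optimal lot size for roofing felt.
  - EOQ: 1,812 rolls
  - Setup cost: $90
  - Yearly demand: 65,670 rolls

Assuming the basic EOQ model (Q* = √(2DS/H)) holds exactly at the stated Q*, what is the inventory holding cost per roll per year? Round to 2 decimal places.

$3.60

EOQ relation: Q² = 2DS/H, so rearrange for the unknown.
H = 2DS / Q² = 2 × 65,670 × 90 / 1,812² = 3.6002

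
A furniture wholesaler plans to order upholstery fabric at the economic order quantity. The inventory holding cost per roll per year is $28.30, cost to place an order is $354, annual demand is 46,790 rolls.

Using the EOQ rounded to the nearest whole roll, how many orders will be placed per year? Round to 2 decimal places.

Optimal lot size Q* = (2 × 46,790 × $354 / $28.3)^½ ≈ 1,081.93 → Q = 1,082
Orders per year = D/Q = 46,790 / 1,082 = 43.244

43.24 orders per year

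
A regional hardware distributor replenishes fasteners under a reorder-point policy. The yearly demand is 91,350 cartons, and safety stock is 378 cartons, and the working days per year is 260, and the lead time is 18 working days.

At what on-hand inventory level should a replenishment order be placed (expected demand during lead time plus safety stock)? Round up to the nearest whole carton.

Daily demand d = 91,350 / 260 = 351.346 cartons/day
Demand during lead time = 351.346 × 18 = 6,324.23
Reorder point = 6,324.23 + 378 = 6,702.23 → round up

6,703 cartons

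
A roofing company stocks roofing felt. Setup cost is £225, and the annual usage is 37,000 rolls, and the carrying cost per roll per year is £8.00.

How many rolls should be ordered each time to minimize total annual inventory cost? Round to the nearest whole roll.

1,443 rolls

Optimal lot size Q* = (2 × 37,000 × £225 / £8)^½ ≈ 1,442.65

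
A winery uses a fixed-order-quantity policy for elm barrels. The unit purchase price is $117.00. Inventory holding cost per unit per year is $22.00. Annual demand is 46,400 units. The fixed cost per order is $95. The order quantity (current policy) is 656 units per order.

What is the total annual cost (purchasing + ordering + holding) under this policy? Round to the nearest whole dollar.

Ordering: D/Q × S = 46,400/656 × $95 = $6,719.51
Holding:  Q/2 × H = 656/2 × $22 = $7,216.00
Purchase cost = D·C = 46,400 × 117 = $5,428,800.00
Total = $6,719.51 + $7,216.00 + $5,428,800.00 = $5,442,735.51

$5,442,736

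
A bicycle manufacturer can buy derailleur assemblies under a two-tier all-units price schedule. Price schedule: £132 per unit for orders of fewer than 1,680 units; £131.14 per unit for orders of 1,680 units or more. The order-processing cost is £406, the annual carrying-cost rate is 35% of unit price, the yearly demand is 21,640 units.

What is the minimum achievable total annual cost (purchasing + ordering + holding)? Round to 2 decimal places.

£2,881,654.43

H₁ = 35%×£132 = £46.2000;  H₂ = 35%×£131.14 = £45.8990
EOQ₁ = √(2×21,640×406/46.2000) = 616.72  (< 1,680, feasible at tier 1)
EOQ₂ = √(2×21,640×406/45.8990) = 618.74  (< 1,680 → use Q = 1,680 at tier-2 price)
TC(tier 1 (EOQ₁), Q≈616.7) = £2,884,972.31
TC(tier 2, Q≈1,680.0) = £2,881,654.43
Minimum at tier 2: £2,881,654.43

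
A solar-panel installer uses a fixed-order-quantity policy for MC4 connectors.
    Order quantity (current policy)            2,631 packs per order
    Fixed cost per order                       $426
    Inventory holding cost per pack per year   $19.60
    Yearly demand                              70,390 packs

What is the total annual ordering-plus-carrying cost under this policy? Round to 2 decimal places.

$37,181.04

Orders/yr = 70,390/2,631 = 26.754; ordering cost = 26.754 × $426 = $11,397.24
Average inventory = 2,631/2 = 1315.5; holding cost = 1315.5 × $19.6 = $25,783.80
Total = $11,397.24 + $25,783.80 = $37,181.04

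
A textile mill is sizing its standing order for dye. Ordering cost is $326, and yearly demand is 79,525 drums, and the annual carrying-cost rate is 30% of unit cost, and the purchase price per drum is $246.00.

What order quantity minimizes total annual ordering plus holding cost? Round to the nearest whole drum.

838 drums

Carrying cost H = $246 × 30% = $73.8000/drum/yr
EOQ = √(2DS/H) = √(2 × 79,525 × 326 / 73.8)
    = √(702,578.59) ≈ 838.20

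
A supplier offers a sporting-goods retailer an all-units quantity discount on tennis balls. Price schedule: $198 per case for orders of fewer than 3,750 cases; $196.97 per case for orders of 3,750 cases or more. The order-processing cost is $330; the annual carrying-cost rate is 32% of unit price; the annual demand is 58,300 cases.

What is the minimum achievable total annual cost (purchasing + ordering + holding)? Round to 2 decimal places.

H₁ = 32%×$198 = $63.3600;  H₂ = 32%×$196.97 = $63.0304
EOQ₁ = √(2×58,300×330/63.3600) = 779.29  (< 3,750, feasible at tier 1)
EOQ₂ = √(2×58,300×330/63.0304) = 781.32  (< 3,750 → use Q = 3,750 at tier-2 price)
TC(tier 1 (EOQ₁), Q≈779.3) = $11,592,775.76
TC(tier 2, Q≈3,750.0) = $11,606,663.40
Minimum at tier 1 (EOQ₁): $11,592,775.76

$11,592,775.76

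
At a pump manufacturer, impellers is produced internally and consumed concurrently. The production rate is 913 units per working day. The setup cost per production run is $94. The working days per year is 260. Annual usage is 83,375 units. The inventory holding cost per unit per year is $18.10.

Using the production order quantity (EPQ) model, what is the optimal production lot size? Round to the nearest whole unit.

Daily demand d = 83,375/260 = 320.673; p = 913; 1 − d/p = 0.64877
EPQ = √(2DS / (H(1 − d/p)))
    = √(2 × 83,375 × 94 / (18.1 × 0.64877)) ≈ 1,155.35

1,155 units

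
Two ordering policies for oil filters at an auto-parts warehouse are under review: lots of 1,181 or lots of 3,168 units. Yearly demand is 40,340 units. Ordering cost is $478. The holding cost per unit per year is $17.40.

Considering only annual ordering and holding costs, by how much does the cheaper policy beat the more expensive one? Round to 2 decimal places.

Annual cost at Q: ordering D·S/Q plus holding Q·H/2.
TC(1,181) = (40,340/1,181)×478 + (1,181/2)×17.4 = $26,601.98
TC(3,168) = (40,340/3,168)×478 + (3,168/2)×17.4 = $33,648.25
|ΔTC| = |$26,601.98 − $33,648.25| = $7,046.27

$7,046.27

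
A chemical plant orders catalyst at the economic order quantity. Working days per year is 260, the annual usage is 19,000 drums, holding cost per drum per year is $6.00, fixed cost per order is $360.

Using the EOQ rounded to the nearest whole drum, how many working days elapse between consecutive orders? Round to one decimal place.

20.7 days

Q* = √(2·D·S / H) = √(2·19,000·360 / 6) = √2,280,000.0 ≈ 1,509.97 → Q = 1,510 drums
Cycle time = (working days × Q)/D = (260 × 1,510) / 19,000 = 20.663 days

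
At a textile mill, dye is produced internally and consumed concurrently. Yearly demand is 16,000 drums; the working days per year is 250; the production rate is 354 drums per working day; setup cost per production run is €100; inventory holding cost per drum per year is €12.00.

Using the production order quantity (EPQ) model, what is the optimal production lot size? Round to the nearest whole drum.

571 drums

d = 16,000/250 = 64.0000 drums/day;  effective holding cost H(1 − d/p) = 12·(1 − 64.0000/354) = 9.83051
Q* = √(2DS / H_eff) = √(2·16,000·100 / 9.83051) ≈ 570.54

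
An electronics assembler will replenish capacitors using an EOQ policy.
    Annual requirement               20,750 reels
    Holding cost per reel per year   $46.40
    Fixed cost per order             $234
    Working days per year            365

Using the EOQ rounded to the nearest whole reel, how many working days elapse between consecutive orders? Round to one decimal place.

2DS/H = 2·20,750·234/46.4 = 209,288.79
EOQ = √209,288.79 ≈ 457.48 → Q = 457 reels
Days between orders = 365 / (D/Q) = 365 / 45.405 ≈ 8.039

8.0 days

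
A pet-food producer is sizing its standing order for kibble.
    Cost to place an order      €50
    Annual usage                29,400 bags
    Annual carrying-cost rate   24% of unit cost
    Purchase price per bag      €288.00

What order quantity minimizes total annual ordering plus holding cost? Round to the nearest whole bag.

206 bags

Holding cost per bag per year: H = 24% × €288 = €69.1200
Optimal lot size Q* = (2 × 29,400 × €50 / €69.12)^½ ≈ 206.24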